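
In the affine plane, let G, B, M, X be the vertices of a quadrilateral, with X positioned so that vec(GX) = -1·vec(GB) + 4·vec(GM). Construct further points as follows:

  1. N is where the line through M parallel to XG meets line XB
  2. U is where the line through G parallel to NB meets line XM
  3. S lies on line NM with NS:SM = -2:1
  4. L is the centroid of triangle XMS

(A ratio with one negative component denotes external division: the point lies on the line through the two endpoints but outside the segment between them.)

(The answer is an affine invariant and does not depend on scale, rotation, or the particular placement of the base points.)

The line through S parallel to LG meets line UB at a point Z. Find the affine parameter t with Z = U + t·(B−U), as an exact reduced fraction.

t = -3/2

Set G = (0, 0), B = (1, 0), M = (0, 1), X = (-1, 4); any affine frame gives the same invariant.
1. N is where the line through M parallel to XG meets line XB ⇒ N = (-1/2, 3)
2. U is where the line through G parallel to NB meets line XM ⇒ U = (1, -2)
3. S lies on line NM with NS:SM = -2:1 ⇒ S = (1/2, -1)
4. L is the centroid of triangle XMS ⇒ L = (-1/6, 4/3)
through S parallel to LG: direction (1/6, -4/3); meets UB at Z = (1, -5)
Z = U + t·(B−U) with t = -3/2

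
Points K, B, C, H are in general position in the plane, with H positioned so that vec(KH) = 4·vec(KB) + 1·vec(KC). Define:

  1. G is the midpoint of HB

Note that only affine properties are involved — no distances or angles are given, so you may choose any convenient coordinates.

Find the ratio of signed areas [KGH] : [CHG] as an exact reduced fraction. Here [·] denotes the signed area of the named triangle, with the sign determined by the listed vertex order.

[KGH]:[CHG] = -1/4

Choose coordinates K = (0, 0), B = (1, 0), C = (0, 1), H = (4, 1).
1. G is the midpoint of HB ⇒ G = (5/2, 1/2)
2·[KGH] = 1/2, 2·[CHG] = -2
[KGH]:[CHG] = 1/2:-2 = -1/4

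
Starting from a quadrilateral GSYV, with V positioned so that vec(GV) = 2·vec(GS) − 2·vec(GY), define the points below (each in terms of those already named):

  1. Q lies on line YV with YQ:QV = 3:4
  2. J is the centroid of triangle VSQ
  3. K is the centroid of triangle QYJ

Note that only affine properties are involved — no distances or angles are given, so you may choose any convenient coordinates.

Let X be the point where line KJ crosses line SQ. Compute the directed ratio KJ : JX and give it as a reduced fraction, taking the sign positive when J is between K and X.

KJ:JX = -17/12

Choose coordinates G = (0, 0), S = (1, 0), Y = (0, 1), V = (2, -2).
1. Q lies on line YV with YQ:QV = 3:4 ⇒ Q = (6/7, -2/7)
2. J is the centroid of triangle VSQ ⇒ J = (9/7, -16/21)
3. K is the centroid of triangle QYJ ⇒ K = (5/7, -1/63)
line KJ meets SQ at X = (15/17, -4/17)
J = K + t·(X−K) with t = 17/5, so KJ:JX = 17/5:-12/5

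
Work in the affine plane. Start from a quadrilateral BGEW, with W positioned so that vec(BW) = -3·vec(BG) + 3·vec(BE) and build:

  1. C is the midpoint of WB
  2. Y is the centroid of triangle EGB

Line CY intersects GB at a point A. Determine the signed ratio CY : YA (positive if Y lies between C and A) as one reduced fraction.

Assign B = (0, 0), G = (1, 0), E = (0, 1), W = (-3, 3) — the answer is frame-independent, so this choice is without loss of generality.
1. C is the midpoint of WB ⇒ C = (-3/2, 3/2)
2. Y is the centroid of triangle EGB ⇒ Y = (1/3, 1/3)
line CY meets GB at A = (6/7, 0)
Y = C + t·(A−C) with t = 7/9, so CY:YA = 7/9:2/9

CY:YA = 7/2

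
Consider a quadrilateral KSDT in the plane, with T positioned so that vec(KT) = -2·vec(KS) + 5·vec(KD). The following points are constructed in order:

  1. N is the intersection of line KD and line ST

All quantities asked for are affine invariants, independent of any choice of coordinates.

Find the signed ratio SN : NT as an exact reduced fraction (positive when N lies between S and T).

SN:NT = 1/2

Assign K = (0, 0), S = (1, 0), D = (0, 1), T = (-2, 5) — the answer is frame-independent, so this choice is without loss of generality.
1. N is the intersection of line KD and line ST ⇒ N = (0, 5/3)
N = S + t·(T−S) with t = 1/3, so SN:NT = t:(1−t) = 1/3:2/3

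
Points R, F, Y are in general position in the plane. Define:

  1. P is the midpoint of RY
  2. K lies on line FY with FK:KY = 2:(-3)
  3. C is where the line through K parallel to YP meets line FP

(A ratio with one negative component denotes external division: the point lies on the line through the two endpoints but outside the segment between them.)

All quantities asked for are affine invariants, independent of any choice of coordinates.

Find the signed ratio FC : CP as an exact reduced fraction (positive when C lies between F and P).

FC:CP = -2/3

Set R = (0, 0), F = (1, 0), Y = (0, 1); any affine frame gives the same invariant.
1. P is the midpoint of RY ⇒ P = (0, 1/2)
2. K lies on line FY with FK:KY = 2:(-3) ⇒ K = (3, -2)
3. C is where the line through K parallel to YP meets line FP ⇒ C = (3, -1)
C = F + t·(P−F) with t = -2, so FC:CP = t:(1−t) = -2:3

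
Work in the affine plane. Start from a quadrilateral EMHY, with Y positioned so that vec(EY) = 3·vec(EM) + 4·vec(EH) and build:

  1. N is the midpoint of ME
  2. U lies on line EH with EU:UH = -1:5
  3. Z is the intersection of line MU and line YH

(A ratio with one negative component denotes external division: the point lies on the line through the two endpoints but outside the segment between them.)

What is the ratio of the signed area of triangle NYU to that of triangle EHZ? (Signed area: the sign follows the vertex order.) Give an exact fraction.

Work in coordinates with E = (0, 0), M = (1, 0), H = (0, 1), Y = (3, 4).
1. N is the midpoint of ME ⇒ N = (1/2, 0)
2. U lies on line EH with EU:UH = -1:5 ⇒ U = (0, -1/4)
3. Z is the intersection of line MU and line YH ⇒ Z = (-5/3, -2/3)
2·[NYU] = 11/8, 2·[EHZ] = 5/3
[NYU]:[EHZ] = 11/8:5/3 = 33/40

[NYU]:[EHZ] = 33/40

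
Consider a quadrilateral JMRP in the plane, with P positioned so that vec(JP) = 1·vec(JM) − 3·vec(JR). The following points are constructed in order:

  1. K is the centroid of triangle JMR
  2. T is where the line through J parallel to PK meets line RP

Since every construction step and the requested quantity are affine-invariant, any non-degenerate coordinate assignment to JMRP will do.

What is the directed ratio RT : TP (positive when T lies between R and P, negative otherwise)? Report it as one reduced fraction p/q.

RT:TP = -1/2

Assign J = (0, 0), M = (1, 0), R = (0, 1), P = (1, -3) — the answer is frame-independent, so this choice is without loss of generality.
1. K is the centroid of triangle JMR ⇒ K = (1/3, 1/3)
2. T is where the line through J parallel to PK meets line RP ⇒ T = (-1, 5)
T = R + t·(P−R) with t = -1, so RT:TP = t:(1−t) = -1:2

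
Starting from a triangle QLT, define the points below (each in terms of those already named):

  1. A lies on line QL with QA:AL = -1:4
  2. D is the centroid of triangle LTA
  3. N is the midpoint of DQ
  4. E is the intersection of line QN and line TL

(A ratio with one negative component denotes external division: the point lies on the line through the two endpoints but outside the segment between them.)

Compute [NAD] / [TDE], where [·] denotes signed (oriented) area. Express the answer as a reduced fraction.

[NAD]:[TDE] = -5/16

Set Q = (0, 0), L = (1, 0), T = (0, 1); any affine frame gives the same invariant.
1. A lies on line QL with QA:AL = -1:4 ⇒ A = (-1/3, 0)
2. D is the centroid of triangle LTA ⇒ D = (2/9, 1/3)
3. N is the midpoint of DQ ⇒ N = (1/9, 1/6)
4. E is the intersection of line QN and line TL ⇒ E = (2/5, 3/5)
2·[NAD] = -1/18, 2·[TDE] = 8/45
[NAD]:[TDE] = -1/18:8/45 = -5/16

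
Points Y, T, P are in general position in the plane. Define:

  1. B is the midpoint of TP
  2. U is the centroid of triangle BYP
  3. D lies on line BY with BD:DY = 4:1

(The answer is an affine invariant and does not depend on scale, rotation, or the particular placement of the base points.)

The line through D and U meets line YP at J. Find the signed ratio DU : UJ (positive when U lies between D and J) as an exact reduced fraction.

Work in coordinates with Y = (0, 0), T = (1, 0), P = (0, 1).
1. B is the midpoint of TP ⇒ B = (1/2, 1/2)
2. U is the centroid of triangle BYP ⇒ U = (1/6, 1/2)
3. D lies on line BY with BD:DY = 4:1 ⇒ D = (1/10, 1/10)
line DU meets YP at J = (0, -1/2)
U = D + t·(J−D) with t = -2/3, so DU:UJ = -2/3:5/3

DU:UJ = -2/5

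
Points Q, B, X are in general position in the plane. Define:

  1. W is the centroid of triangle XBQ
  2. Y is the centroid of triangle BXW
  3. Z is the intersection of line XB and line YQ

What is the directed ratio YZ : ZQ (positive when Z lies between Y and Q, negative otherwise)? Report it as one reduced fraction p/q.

YZ:ZQ = -1/9

Assign Q = (0, 0), B = (1, 0), X = (0, 1) — the answer is frame-independent, so this choice is without loss of generality.
1. W is the centroid of triangle XBQ ⇒ W = (1/3, 1/3)
2. Y is the centroid of triangle BXW ⇒ Y = (4/9, 4/9)
3. Z is the intersection of line XB and line YQ ⇒ Z = (1/2, 1/2)
Z = Y + t·(Q−Y) with t = -1/8, so YZ:ZQ = t:(1−t) = -1/8:9/8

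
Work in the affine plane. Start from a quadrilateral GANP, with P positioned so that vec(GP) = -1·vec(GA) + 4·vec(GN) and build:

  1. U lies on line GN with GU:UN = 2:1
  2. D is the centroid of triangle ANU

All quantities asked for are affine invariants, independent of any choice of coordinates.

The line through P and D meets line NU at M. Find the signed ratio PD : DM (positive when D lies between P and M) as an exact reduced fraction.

Work in coordinates with G = (0, 0), A = (1, 0), N = (0, 1), P = (-1, 4).
1. U lies on line GN with GU:UN = 2:1 ⇒ U = (0, 2/3)
2. D is the centroid of triangle ANU ⇒ D = (1/3, 5/9)
line PD meets NU at M = (0, 17/12)
D = P + t·(M−P) with t = 4/3, so PD:DM = 4/3:-1/3

PD:DM = -4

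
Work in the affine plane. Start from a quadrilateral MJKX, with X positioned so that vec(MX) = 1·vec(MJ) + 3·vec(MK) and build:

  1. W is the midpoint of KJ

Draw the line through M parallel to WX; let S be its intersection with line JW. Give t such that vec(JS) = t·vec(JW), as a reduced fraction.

Work in coordinates with M = (0, 0), J = (1, 0), K = (0, 1), X = (1, 3).
1. W is the midpoint of KJ ⇒ W = (1/2, 1/2)
through M parallel to WX: direction (1/2, 5/2); meets JW at S = (1/6, 5/6)
S = J + t·(W−J) with t = 5/3

t = 5/3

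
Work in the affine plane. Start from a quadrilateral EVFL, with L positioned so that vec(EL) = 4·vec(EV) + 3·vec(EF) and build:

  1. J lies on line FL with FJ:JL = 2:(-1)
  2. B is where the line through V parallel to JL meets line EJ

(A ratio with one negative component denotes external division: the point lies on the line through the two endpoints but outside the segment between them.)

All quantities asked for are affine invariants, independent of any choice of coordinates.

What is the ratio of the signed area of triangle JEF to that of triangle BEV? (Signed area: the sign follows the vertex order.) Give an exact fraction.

[JEF]:[BEV] = 16/5

Choose coordinates E = (0, 0), V = (1, 0), F = (0, 1), L = (4, 3).
1. J lies on line FL with FJ:JL = 2:(-1) ⇒ J = (8, 5)
2. B is where the line through V parallel to JL meets line EJ ⇒ B = (-4, -5/2)
2·[JEF] = -8, 2·[BEV] = -5/2
[JEF]:[BEV] = -8:-5/2 = 16/5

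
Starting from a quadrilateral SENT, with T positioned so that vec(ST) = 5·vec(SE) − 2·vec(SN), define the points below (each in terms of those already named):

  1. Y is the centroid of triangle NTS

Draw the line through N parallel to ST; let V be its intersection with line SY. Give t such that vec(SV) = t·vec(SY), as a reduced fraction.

t = 3

Choose coordinates S = (0, 0), E = (1, 0), N = (0, 1), T = (5, -2).
1. Y is the centroid of triangle NTS ⇒ Y = (5/3, -1/3)
through N parallel to ST: direction (5, -2); meets SY at V = (5, -1)
V = S + t·(Y−S) with t = 3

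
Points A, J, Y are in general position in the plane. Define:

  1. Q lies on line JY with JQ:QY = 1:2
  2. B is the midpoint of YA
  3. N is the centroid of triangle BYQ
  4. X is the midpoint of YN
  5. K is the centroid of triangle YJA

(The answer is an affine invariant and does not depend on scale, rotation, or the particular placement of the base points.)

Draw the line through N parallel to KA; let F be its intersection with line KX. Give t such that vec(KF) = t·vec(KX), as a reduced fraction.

Work in coordinates with A = (0, 0), J = (1, 0), Y = (0, 1).
1. Q lies on line JY with JQ:QY = 1:2 ⇒ Q = (2/3, 1/3)
2. B is the midpoint of YA ⇒ B = (0, 1/2)
3. N is the centroid of triangle BYQ ⇒ N = (2/9, 11/18)
4. X is the midpoint of YN ⇒ X = (1/9, 29/36)
5. K is the centroid of triangle YJA ⇒ K = (1/3, 1/3)
through N parallel to KA: direction (-1/3, -1/3); meets KX at F = (47/225, 269/450)
F = K + t·(X−K) with t = 14/25

t = 14/25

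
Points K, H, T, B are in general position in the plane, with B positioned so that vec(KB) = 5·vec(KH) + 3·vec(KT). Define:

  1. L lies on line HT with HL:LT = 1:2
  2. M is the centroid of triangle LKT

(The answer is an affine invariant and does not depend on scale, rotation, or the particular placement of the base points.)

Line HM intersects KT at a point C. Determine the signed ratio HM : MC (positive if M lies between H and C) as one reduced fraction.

HM:MC = 7/2

Set K = (0, 0), H = (1, 0), T = (0, 1), B = (5, 3); any affine frame gives the same invariant.
1. L lies on line HT with HL:LT = 1:2 ⇒ L = (2/3, 1/3)
2. M is the centroid of triangle LKT ⇒ M = (2/9, 4/9)
line HM meets KT at C = (0, 4/7)
M = H + t·(C−H) with t = 7/9, so HM:MC = 7/9:2/9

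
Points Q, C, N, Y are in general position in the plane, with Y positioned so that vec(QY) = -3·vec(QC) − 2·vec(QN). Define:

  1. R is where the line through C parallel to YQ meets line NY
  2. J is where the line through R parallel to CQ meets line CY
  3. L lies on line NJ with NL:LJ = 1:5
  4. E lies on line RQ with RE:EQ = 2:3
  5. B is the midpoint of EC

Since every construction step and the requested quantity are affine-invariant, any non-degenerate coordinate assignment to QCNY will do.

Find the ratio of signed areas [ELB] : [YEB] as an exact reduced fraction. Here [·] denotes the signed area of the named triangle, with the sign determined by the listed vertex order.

[ELB]:[YEB] = -11/3

Assign Q = (0, 0), C = (1, 0), N = (0, 1), Y = (-3, -2) — the answer is frame-independent, so this choice is without loss of generality.
1. R is where the line through C parallel to YQ meets line NY ⇒ R = (-5, -4)
2. J is where the line through R parallel to CQ meets line CY ⇒ J = (-7, -4)
3. L lies on line NJ with NL:LJ = 1:5 ⇒ L = (-7/6, 1/6)
4. E lies on line RQ with RE:EQ = 2:3 ⇒ E = (-3, -12/5)
5. B is the midpoint of EC ⇒ B = (-1, -6/5)
2·[ELB] = -44/15, 2·[YEB] = 4/5
[ELB]:[YEB] = -44/15:4/5 = -11/3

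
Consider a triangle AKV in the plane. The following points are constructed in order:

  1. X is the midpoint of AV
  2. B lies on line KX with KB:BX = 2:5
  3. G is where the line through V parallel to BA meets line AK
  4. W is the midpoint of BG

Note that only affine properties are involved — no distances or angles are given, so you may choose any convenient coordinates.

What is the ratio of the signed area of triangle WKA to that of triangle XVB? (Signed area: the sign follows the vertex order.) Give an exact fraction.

[WKA]:[XVB] = 1/5

Work in coordinates with A = (0, 0), K = (1, 0), V = (0, 1).
1. X is the midpoint of AV ⇒ X = (0, 1/2)
2. B lies on line KX with KB:BX = 2:5 ⇒ B = (5/7, 1/7)
3. G is where the line through V parallel to BA meets line AK ⇒ G = (-5, 0)
4. W is the midpoint of BG ⇒ W = (-15/7, 1/14)
2·[WKA] = -1/14, 2·[XVB] = -5/14
[WKA]:[XVB] = -1/14:-5/14 = 1/5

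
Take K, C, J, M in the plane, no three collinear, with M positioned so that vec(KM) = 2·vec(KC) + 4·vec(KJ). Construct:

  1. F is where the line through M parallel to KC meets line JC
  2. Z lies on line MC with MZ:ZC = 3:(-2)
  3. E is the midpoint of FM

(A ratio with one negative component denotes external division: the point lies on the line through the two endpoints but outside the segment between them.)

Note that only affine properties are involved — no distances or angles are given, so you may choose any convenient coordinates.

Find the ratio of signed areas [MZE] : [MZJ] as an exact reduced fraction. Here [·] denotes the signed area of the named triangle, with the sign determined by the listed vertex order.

Assign K = (0, 0), C = (1, 0), J = (0, 1), M = (2, 4) — the answer is frame-independent, so this choice is without loss of generality.
1. F is where the line through M parallel to KC meets line JC ⇒ F = (-3, 4)
2. Z lies on line MC with MZ:ZC = 3:(-2) ⇒ Z = (-1, -8)
3. E is the midpoint of FM ⇒ E = (-1/2, 4)
2·[MZE] = -30, 2·[MZJ] = -15
[MZE]:[MZJ] = -30:-15 = 2

[MZE]:[MZJ] = 2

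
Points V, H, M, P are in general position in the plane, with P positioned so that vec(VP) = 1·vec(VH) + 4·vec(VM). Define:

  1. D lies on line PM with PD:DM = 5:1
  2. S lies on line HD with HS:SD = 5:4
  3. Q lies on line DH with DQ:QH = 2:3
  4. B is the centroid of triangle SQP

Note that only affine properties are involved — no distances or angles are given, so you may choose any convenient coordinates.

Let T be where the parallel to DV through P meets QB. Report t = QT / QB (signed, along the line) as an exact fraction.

Work in coordinates with V = (0, 0), H = (1, 0), M = (0, 1), P = (1, 4).
1. D lies on line PM with PD:DM = 5:1 ⇒ D = (1/6, 3/2)
2. S lies on line HD with HS:SD = 5:4 ⇒ S = (29/54, 5/6)
3. Q lies on line DH with DQ:QH = 2:3 ⇒ Q = (1/2, 9/10)
4. B is the centroid of triangle SQP ⇒ B = (55/81, 86/45)
through P parallel to DV: direction (-1/6, -3/2); meets QB at T = (223/243, 88/27)
T = Q + t·(B−Q) with t = 7/3

t = 7/3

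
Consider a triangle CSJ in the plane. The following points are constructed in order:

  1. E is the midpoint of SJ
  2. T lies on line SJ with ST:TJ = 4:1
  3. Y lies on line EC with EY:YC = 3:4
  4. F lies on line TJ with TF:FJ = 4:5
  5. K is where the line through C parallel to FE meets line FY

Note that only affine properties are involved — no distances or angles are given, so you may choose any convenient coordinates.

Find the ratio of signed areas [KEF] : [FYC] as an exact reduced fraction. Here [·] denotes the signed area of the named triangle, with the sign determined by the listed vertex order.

Assign C = (0, 0), S = (1, 0), J = (0, 1) — the answer is frame-independent, so this choice is without loss of generality.
1. E is the midpoint of SJ ⇒ E = (1/2, 1/2)
2. T lies on line SJ with ST:TJ = 4:1 ⇒ T = (1/5, 4/5)
3. Y lies on line EC with EY:YC = 3:4 ⇒ Y = (2/7, 2/7)
4. F lies on line TJ with TF:FJ = 4:5 ⇒ F = (1/9, 8/9)
5. K is where the line through C parallel to FE meets line FY ⇒ K = (14/27, -14/27)
2·[KEF] = 7/18, 2·[FYC] = -2/9
[KEF]:[FYC] = 7/18:-2/9 = -7/4

[KEF]:[FYC] = -7/4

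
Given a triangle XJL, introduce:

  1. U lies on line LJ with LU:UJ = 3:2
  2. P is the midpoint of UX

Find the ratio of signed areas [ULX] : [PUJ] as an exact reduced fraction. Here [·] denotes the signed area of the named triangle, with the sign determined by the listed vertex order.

Set X = (0, 0), J = (1, 0), L = (0, 1); any affine frame gives the same invariant.
1. U lies on line LJ with LU:UJ = 3:2 ⇒ U = (3/5, 2/5)
2. P is the midpoint of UX ⇒ P = (3/10, 1/5)
2·[ULX] = 3/5, 2·[PUJ] = -1/5
[ULX]:[PUJ] = 3/5:-1/5 = -3

[ULX]:[PUJ] = -3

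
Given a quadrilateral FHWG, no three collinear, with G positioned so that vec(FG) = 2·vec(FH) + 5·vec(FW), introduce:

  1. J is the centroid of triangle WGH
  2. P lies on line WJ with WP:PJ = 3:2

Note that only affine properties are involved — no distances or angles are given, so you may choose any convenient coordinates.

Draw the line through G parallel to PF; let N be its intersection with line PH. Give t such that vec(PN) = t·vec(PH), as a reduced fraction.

Choose coordinates F = (0, 0), H = (1, 0), W = (0, 1), G = (2, 5).
1. J is the centroid of triangle WGH ⇒ J = (1, 2)
2. P lies on line WJ with WP:PJ = 3:2 ⇒ P = (3/5, 8/5)
through G parallel to PF: direction (-3/5, -8/5); meets PH at N = (13/20, 7/5)
N = P + t·(H−P) with t = 1/8

t = 1/8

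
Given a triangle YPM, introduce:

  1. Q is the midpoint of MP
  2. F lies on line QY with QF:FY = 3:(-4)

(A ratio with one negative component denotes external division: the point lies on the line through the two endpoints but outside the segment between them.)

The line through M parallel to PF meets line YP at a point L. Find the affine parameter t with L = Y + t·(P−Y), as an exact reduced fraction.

t = -1/2

Assign Y = (0, 0), P = (1, 0), M = (0, 1) — the answer is frame-independent, so this choice is without loss of generality.
1. Q is the midpoint of MP ⇒ Q = (1/2, 1/2)
2. F lies on line QY with QF:FY = 3:(-4) ⇒ F = (2, 2)
through M parallel to PF: direction (1, 2); meets YP at L = (-1/2, 0)
L = Y + t·(P−Y) with t = -1/2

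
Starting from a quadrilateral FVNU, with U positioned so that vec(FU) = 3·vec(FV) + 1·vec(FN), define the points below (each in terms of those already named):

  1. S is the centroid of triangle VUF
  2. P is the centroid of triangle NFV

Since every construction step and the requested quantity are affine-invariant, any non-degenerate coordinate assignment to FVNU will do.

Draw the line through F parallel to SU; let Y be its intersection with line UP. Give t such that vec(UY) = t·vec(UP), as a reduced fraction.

t = 1/2

Assign F = (0, 0), V = (1, 0), N = (0, 1), U = (3, 1) — the answer is frame-independent, so this choice is without loss of generality.
1. S is the centroid of triangle VUF ⇒ S = (4/3, 1/3)
2. P is the centroid of triangle NFV ⇒ P = (1/3, 1/3)
through F parallel to SU: direction (5/3, 2/3); meets UP at Y = (5/3, 2/3)
Y = U + t·(P−U) with t = 1/2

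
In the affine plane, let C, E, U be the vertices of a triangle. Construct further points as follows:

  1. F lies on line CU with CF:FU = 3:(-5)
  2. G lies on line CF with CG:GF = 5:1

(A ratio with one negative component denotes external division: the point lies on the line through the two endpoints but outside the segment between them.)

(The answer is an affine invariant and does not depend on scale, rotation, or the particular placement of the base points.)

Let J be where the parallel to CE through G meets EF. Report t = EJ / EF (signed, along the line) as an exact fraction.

Assign C = (0, 0), E = (1, 0), U = (0, 1) — the answer is frame-independent, so this choice is without loss of generality.
1. F lies on line CU with CF:FU = 3:(-5) ⇒ F = (0, -3/2)
2. G lies on line CF with CG:GF = 5:1 ⇒ G = (0, -5/4)
through G parallel to CE: direction (1, 0); meets EF at J = (1/6, -5/4)
J = E + t·(F−E) with t = 5/6

t = 5/6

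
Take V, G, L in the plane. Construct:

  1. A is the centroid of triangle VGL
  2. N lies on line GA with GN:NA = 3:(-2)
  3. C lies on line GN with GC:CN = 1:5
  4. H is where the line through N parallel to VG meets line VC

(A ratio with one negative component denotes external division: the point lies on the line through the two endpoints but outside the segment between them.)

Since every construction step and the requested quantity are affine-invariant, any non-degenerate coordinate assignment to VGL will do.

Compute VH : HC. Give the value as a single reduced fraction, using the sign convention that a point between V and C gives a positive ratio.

VH:HC = -6/5

Choose coordinates V = (0, 0), G = (1, 0), L = (0, 1).
1. A is the centroid of triangle VGL ⇒ A = (1/3, 1/3)
2. N lies on line GA with GN:NA = 3:(-2) ⇒ N = (-1, 1)
3. C lies on line GN with GC:CN = 1:5 ⇒ C = (2/3, 1/6)
4. H is where the line through N parallel to VG meets line VC ⇒ H = (4, 1)
H = V + t·(C−V) with t = 6, so VH:HC = t:(1−t) = 6:-5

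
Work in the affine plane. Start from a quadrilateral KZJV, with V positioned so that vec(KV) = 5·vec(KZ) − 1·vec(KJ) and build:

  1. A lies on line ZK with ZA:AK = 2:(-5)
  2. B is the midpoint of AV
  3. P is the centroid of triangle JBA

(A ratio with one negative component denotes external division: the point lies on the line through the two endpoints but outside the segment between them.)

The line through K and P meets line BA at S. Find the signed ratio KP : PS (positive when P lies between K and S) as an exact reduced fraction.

KP:PS = -4

Work in coordinates with K = (0, 0), Z = (1, 0), J = (0, 1), V = (5, -1).
1. A lies on line ZK with ZA:AK = 2:(-5) ⇒ A = (5/3, 0)
2. B is the midpoint of AV ⇒ B = (10/3, -1/2)
3. P is the centroid of triangle JBA ⇒ P = (5/3, 1/6)
line KP meets BA at S = (5/4, 1/8)
P = K + t·(S−K) with t = 4/3, so KP:PS = 4/3:-1/3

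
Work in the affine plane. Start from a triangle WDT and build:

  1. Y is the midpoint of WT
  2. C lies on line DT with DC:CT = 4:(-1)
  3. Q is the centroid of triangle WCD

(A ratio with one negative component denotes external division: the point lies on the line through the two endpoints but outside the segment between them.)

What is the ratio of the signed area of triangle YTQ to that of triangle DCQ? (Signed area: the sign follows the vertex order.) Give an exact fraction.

[YTQ]:[DCQ] = -1/4

Set W = (0, 0), D = (1, 0), T = (0, 1); any affine frame gives the same invariant.
1. Y is the midpoint of WT ⇒ Y = (0, 1/2)
2. C lies on line DT with DC:CT = 4:(-1) ⇒ C = (-1/3, 4/3)
3. Q is the centroid of triangle WCD ⇒ Q = (2/9, 4/9)
2·[YTQ] = -1/9, 2·[DCQ] = 4/9
[YTQ]:[DCQ] = -1/9:4/9 = -1/4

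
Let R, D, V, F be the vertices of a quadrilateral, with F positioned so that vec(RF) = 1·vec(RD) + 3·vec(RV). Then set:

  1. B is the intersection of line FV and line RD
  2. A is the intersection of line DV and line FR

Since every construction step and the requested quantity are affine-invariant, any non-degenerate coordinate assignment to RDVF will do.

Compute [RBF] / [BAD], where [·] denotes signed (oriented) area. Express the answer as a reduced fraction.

[RBF]:[BAD] = 4/3

Choose coordinates R = (0, 0), D = (1, 0), V = (0, 1), F = (1, 3).
1. B is the intersection of line FV and line RD ⇒ B = (-1/2, 0)
2. A is the intersection of line DV and line FR ⇒ A = (1/4, 3/4)
2·[RBF] = -3/2, 2·[BAD] = -9/8
[RBF]:[BAD] = -3/2:-9/8 = 4/3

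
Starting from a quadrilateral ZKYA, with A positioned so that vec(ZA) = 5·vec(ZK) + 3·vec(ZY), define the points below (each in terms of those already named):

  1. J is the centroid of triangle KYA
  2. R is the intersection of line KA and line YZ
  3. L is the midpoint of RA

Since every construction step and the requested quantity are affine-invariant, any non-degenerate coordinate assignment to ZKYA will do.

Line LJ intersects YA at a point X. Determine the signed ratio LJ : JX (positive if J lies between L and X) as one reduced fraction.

LJ:JX = 7/8

Work in coordinates with Z = (0, 0), K = (1, 0), Y = (0, 1), A = (5, 3).
1. J is the centroid of triangle KYA ⇒ J = (2, 4/3)
2. R is the intersection of line KA and line YZ ⇒ R = (0, -3/4)
3. L is the midpoint of RA ⇒ L = (5/2, 9/8)
line LJ meets YA at X = (10/7, 11/7)
J = L + t·(X−L) with t = 7/15, so LJ:JX = 7/15:8/15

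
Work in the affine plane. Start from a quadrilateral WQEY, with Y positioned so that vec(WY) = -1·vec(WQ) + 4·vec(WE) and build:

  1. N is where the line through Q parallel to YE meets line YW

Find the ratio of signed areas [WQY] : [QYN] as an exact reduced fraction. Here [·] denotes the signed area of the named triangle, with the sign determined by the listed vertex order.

[WQY]:[QYN] = -1/2

Choose coordinates W = (0, 0), Q = (1, 0), E = (0, 1), Y = (-1, 4).
1. N is where the line through Q parallel to YE meets line YW ⇒ N = (-3, 12)
2·[WQY] = 4, 2·[QYN] = -8
[WQY]:[QYN] = 4:-8 = -1/2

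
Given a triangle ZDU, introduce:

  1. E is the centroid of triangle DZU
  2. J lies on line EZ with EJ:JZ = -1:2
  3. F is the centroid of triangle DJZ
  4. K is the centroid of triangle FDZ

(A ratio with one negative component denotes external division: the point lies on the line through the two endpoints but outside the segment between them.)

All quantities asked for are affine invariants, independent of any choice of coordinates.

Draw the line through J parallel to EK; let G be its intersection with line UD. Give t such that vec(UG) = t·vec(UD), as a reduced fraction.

t = 3/2

Set Z = (0, 0), D = (1, 0), U = (0, 1); any affine frame gives the same invariant.
1. E is the centroid of triangle DZU ⇒ E = (1/3, 1/3)
2. J lies on line EZ with EJ:JZ = -1:2 ⇒ J = (2/3, 2/3)
3. F is the centroid of triangle DJZ ⇒ F = (5/9, 2/9)
4. K is the centroid of triangle FDZ ⇒ K = (14/27, 2/27)
through J parallel to EK: direction (5/27, -7/27); meets UD at G = (3/2, -1/2)
G = U + t·(D−U) with t = 3/2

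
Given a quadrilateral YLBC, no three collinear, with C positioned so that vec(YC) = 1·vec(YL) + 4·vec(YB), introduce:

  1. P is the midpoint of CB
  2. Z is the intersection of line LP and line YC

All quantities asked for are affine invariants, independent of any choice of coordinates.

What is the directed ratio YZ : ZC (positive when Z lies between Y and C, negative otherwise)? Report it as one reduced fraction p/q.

YZ:ZC = 5/4

Choose coordinates Y = (0, 0), L = (1, 0), B = (0, 1), C = (1, 4).
1. P is the midpoint of CB ⇒ P = (1/2, 5/2)
2. Z is the intersection of line LP and line YC ⇒ Z = (5/9, 20/9)
Z = Y + t·(C−Y) with t = 5/9, so YZ:ZC = t:(1−t) = 5/9:4/9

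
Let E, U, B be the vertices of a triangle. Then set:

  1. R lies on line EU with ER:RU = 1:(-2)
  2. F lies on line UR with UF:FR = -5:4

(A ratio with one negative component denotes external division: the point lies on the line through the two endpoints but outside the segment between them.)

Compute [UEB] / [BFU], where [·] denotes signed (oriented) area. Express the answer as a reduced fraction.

Work in coordinates with E = (0, 0), U = (1, 0), B = (0, 1).
1. R lies on line EU with ER:RU = 1:(-2) ⇒ R = (-1, 0)
2. F lies on line UR with UF:FR = -5:4 ⇒ F = (-9, 0)
2·[UEB] = -1, 2·[BFU] = 10
[UEB]:[BFU] = -1:10 = -1/10

[UEB]:[BFU] = -1/10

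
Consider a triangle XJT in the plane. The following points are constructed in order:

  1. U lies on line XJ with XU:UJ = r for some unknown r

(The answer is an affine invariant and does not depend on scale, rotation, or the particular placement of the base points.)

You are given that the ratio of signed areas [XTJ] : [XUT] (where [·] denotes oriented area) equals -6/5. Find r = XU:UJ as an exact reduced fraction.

Choose coordinates X = (0, 0), J = (1, 0), T = (0, 1).
1. With XU:UJ = r, write λ = r/(r+1) so U = X + λ·(J−X); U is affine-linear in λ
Every point depending on U is an affine combination of U and λ-independent points, so each such coordinate is linear in λ; the λ² term in each signed area is a multiple of (J−X)×(J−X) = 0, so 2·[XTJ] and 2·[XUT] are each linear in λ. Evaluating at λ=0 and λ=1:
  2·[XTJ] = -1,   2·[XUT] = λ
So [XTJ]:[XUT] = (-1) / (λ). Setting this equal to -6/5:
  -1 = -6/5·(λ)  ⇒  λ = 5/6
Then r = λ/(1−λ) = (5/6)/(1/6) = 5. Check: with r = 5, U = (5/6, 0) and [XTJ]:[XUT] = -6/5 as required.

r = 5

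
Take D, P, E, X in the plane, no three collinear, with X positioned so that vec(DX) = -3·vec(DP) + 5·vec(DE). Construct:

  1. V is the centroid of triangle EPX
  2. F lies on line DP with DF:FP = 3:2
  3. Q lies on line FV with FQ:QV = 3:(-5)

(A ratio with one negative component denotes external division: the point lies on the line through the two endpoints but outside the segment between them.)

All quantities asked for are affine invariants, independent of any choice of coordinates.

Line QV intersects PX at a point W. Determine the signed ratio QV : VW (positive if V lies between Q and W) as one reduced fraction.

Choose coordinates D = (0, 0), P = (1, 0), E = (0, 1), X = (-3, 5).
1. V is the centroid of triangle EPX ⇒ V = (-2/3, 2)
2. F lies on line DP with DF:FP = 3:2 ⇒ F = (3/5, 0)
3. Q lies on line FV with FQ:QV = 3:(-5) ⇒ Q = (5/2, -3)
line QV meets PX at W = (-23/25, 12/5)
V = Q + t·(W−Q) with t = 25/27, so QV:VW = 25/27:2/27

QV:VW = 25/2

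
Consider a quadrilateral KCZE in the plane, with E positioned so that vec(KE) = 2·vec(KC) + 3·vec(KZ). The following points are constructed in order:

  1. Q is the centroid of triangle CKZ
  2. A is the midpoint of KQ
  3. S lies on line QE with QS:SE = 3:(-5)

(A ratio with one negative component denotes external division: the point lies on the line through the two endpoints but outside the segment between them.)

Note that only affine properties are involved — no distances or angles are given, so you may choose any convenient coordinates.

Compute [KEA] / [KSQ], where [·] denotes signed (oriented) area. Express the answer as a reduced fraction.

Assign K = (0, 0), C = (1, 0), Z = (0, 1), E = (2, 3) — the answer is frame-independent, so this choice is without loss of generality.
1. Q is the centroid of triangle CKZ ⇒ Q = (1/3, 1/3)
2. A is the midpoint of KQ ⇒ A = (1/6, 1/6)
3. S lies on line QE with QS:SE = 3:(-5) ⇒ S = (-13/6, -11/3)
2·[KEA] = -1/6, 2·[KSQ] = 1/2
[KEA]:[KSQ] = -1/6:1/2 = -1/3

[KEA]:[KSQ] = -1/3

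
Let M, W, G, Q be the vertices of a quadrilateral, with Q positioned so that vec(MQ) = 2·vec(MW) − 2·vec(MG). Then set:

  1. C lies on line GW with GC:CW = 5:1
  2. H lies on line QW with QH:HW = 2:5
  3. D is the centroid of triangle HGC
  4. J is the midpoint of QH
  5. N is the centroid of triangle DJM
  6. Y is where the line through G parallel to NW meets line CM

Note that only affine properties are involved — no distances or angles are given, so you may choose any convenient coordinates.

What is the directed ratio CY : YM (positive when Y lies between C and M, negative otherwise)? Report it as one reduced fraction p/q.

Set M = (0, 0), W = (1, 0), G = (0, 1), Q = (2, -2); any affine frame gives the same invariant.
1. C lies on line GW with GC:CW = 5:1 ⇒ C = (5/6, 1/6)
2. H lies on line QW with QH:HW = 2:5 ⇒ H = (12/7, -10/7)
3. D is the centroid of triangle HGC ⇒ D = (107/126, -11/126)
4. J is the midpoint of QH ⇒ J = (13/7, -12/7)
5. N is the centroid of triangle DJM ⇒ N = (341/378, -227/378)
6. Y is where the line through G parallel to NW meets line CM ⇒ Y = (-185/1098, -37/1098)
Y = C + t·(M−C) with t = 220/183, so CY:YM = t:(1−t) = 220/183:-37/183

CY:YM = -220/37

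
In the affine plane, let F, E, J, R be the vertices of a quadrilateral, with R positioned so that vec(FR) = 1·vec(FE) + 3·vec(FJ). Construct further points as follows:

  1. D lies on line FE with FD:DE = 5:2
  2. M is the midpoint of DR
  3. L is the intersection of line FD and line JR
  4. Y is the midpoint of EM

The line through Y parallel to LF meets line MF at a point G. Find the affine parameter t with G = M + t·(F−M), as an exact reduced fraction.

Work in coordinates with F = (0, 0), E = (1, 0), J = (0, 1), R = (1, 3).
1. D lies on line FE with FD:DE = 5:2 ⇒ D = (5/7, 0)
2. M is the midpoint of DR ⇒ M = (6/7, 3/2)
3. L is the intersection of line FD and line JR ⇒ L = (-1/2, 0)
4. Y is the midpoint of EM ⇒ Y = (13/14, 3/4)
through Y parallel to LF: direction (1/2, 0); meets MF at G = (3/7, 3/4)
G = M + t·(F−M) with t = 1/2

t = 1/2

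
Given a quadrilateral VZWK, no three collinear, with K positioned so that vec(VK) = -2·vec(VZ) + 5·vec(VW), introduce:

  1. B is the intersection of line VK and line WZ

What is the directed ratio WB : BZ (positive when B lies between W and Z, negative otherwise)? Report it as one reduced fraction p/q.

WB:BZ = -2/5

Work in coordinates with V = (0, 0), Z = (1, 0), W = (0, 1), K = (-2, 5).
1. B is the intersection of line VK and line WZ ⇒ B = (-2/3, 5/3)
B = W + t·(Z−W) with t = -2/3, so WB:BZ = t:(1−t) = -2/3:5/3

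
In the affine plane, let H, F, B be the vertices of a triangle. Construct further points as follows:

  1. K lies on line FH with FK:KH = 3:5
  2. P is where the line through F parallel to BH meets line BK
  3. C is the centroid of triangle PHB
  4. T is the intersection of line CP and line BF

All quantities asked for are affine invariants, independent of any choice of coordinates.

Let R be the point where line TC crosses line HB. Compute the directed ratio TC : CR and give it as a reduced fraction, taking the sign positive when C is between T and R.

TC:CR = -16

Choose coordinates H = (0, 0), F = (1, 0), B = (0, 1).
1. K lies on line FH with FK:KH = 3:5 ⇒ K = (5/8, 0)
2. P is where the line through F parallel to BH meets line BK ⇒ P = (1, -3/5)
3. C is the centroid of triangle PHB ⇒ C = (1/3, 2/15)
4. T is the intersection of line CP and line BF ⇒ T = (-5, 6)
line TC meets HB at R = (0, 1/2)
C = T + t·(R−T) with t = 16/15, so TC:CR = 16/15:-1/15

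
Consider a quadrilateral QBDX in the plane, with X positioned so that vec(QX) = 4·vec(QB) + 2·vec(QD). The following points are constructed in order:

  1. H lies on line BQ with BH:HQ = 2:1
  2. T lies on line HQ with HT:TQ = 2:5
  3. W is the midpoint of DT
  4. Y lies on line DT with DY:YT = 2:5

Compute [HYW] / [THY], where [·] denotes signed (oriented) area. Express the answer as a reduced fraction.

[HYW]:[THY] = 3/10

Assign Q = (0, 0), B = (1, 0), D = (0, 1), X = (4, 2) — the answer is frame-independent, so this choice is without loss of generality.
1. H lies on line BQ with BH:HQ = 2:1 ⇒ H = (1/3, 0)
2. T lies on line HQ with HT:TQ = 2:5 ⇒ T = (5/21, 0)
3. W is the midpoint of DT ⇒ W = (5/42, 1/2)
4. Y lies on line DT with DY:YT = 2:5 ⇒ Y = (10/147, 5/7)
2·[HYW] = 1/49, 2·[THY] = 10/147
[HYW]:[THY] = 1/49:10/147 = 3/10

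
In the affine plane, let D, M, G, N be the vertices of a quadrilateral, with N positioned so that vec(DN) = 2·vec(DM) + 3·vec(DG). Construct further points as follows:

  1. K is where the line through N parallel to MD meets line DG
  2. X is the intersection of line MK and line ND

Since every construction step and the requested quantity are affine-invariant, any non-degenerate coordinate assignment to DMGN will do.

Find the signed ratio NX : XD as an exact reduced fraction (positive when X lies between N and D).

Assign D = (0, 0), M = (1, 0), G = (0, 1), N = (2, 3) — the answer is frame-independent, so this choice is without loss of generality.
1. K is where the line through N parallel to MD meets line DG ⇒ K = (0, 3)
2. X is the intersection of line MK and line ND ⇒ X = (2/3, 1)
X = N + t·(D−N) with t = 2/3, so NX:XD = t:(1−t) = 2/3:1/3

NX:XD = 2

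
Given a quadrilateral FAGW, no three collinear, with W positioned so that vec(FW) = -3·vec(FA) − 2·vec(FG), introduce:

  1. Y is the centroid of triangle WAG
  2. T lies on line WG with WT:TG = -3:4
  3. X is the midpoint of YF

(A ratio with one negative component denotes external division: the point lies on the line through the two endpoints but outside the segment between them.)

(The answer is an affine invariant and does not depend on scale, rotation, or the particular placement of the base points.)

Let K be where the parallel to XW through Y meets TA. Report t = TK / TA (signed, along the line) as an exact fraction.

Assign F = (0, 0), A = (1, 0), G = (0, 1), W = (-3, -2) — the answer is frame-independent, so this choice is without loss of generality.
1. Y is the centroid of triangle WAG ⇒ Y = (-2/3, -1/3)
2. T lies on line WG with WT:TG = -3:4 ⇒ T = (-12, -11)
3. X is the midpoint of YF ⇒ X = (-1/3, -1/6)
through Y parallel to XW: direction (-8/3, -11/6); meets TA at K = (202/33, 13/3)
K = T + t·(A−T) with t = 46/33

t = 46/33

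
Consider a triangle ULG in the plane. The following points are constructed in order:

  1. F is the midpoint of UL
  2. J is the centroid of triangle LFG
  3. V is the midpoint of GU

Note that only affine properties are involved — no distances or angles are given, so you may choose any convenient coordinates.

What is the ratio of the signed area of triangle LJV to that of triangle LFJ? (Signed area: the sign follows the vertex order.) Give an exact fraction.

[LJV]:[LFJ] = -1/2

Choose coordinates U = (0, 0), L = (1, 0), G = (0, 1).
1. F is the midpoint of UL ⇒ F = (1/2, 0)
2. J is the centroid of triangle LFG ⇒ J = (1/2, 1/3)
3. V is the midpoint of GU ⇒ V = (0, 1/2)
2·[LJV] = 1/12, 2·[LFJ] = -1/6
[LJV]:[LFJ] = 1/12:-1/6 = -1/2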